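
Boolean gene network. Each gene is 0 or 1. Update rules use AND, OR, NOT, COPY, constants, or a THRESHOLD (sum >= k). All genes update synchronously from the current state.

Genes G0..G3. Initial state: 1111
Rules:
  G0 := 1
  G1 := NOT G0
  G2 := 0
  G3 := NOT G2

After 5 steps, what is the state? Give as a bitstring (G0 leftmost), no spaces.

Step 1: G0=1(const) G1=NOT G0=NOT 1=0 G2=0(const) G3=NOT G2=NOT 1=0 -> 1000
Step 2: G0=1(const) G1=NOT G0=NOT 1=0 G2=0(const) G3=NOT G2=NOT 0=1 -> 1001
Step 3: G0=1(const) G1=NOT G0=NOT 1=0 G2=0(const) G3=NOT G2=NOT 0=1 -> 1001
Step 4: G0=1(const) G1=NOT G0=NOT 1=0 G2=0(const) G3=NOT G2=NOT 0=1 -> 1001
Step 5: G0=1(const) G1=NOT G0=NOT 1=0 G2=0(const) G3=NOT G2=NOT 0=1 -> 1001

1001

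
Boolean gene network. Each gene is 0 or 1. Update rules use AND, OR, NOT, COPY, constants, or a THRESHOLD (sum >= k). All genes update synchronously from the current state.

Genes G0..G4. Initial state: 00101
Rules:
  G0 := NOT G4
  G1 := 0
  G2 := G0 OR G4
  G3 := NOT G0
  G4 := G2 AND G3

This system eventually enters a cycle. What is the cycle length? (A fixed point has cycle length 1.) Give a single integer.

Answer: 1

Derivation:
Step 0: 00101
Step 1: G0=NOT G4=NOT 1=0 G1=0(const) G2=G0|G4=0|1=1 G3=NOT G0=NOT 0=1 G4=G2&G3=1&0=0 -> 00110
Step 2: G0=NOT G4=NOT 0=1 G1=0(const) G2=G0|G4=0|0=0 G3=NOT G0=NOT 0=1 G4=G2&G3=1&1=1 -> 10011
Step 3: G0=NOT G4=NOT 1=0 G1=0(const) G2=G0|G4=1|1=1 G3=NOT G0=NOT 1=0 G4=G2&G3=0&1=0 -> 00100
Step 4: G0=NOT G4=NOT 0=1 G1=0(const) G2=G0|G4=0|0=0 G3=NOT G0=NOT 0=1 G4=G2&G3=1&0=0 -> 10010
Step 5: G0=NOT G4=NOT 0=1 G1=0(const) G2=G0|G4=1|0=1 G3=NOT G0=NOT 1=0 G4=G2&G3=0&1=0 -> 10100
Step 6: G0=NOT G4=NOT 0=1 G1=0(const) G2=G0|G4=1|0=1 G3=NOT G0=NOT 1=0 G4=G2&G3=1&0=0 -> 10100
State from step 6 equals state from step 5 -> cycle length 1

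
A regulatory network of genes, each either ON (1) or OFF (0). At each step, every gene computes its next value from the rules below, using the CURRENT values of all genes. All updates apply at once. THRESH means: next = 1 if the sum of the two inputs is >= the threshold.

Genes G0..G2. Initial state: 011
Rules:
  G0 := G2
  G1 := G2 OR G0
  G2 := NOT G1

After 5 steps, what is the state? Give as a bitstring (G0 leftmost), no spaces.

Step 1: G0=G2=1 G1=G2|G0=1|0=1 G2=NOT G1=NOT 1=0 -> 110
Step 2: G0=G2=0 G1=G2|G0=0|1=1 G2=NOT G1=NOT 1=0 -> 010
Step 3: G0=G2=0 G1=G2|G0=0|0=0 G2=NOT G1=NOT 1=0 -> 000
Step 4: G0=G2=0 G1=G2|G0=0|0=0 G2=NOT G1=NOT 0=1 -> 001
Step 5: G0=G2=1 G1=G2|G0=1|0=1 G2=NOT G1=NOT 0=1 -> 111

111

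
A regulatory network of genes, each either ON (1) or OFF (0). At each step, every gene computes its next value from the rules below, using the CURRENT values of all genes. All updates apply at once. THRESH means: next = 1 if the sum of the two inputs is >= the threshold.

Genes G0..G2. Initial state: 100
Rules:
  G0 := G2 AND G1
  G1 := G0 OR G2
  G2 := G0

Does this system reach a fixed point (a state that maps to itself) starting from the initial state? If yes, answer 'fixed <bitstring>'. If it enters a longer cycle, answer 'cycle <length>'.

Step 0: 100
Step 1: G0=G2&G1=0&0=0 G1=G0|G2=1|0=1 G2=G0=1 -> 011
Step 2: G0=G2&G1=1&1=1 G1=G0|G2=0|1=1 G2=G0=0 -> 110
Step 3: G0=G2&G1=0&1=0 G1=G0|G2=1|0=1 G2=G0=1 -> 011
Cycle of length 2 starting at step 1 -> no fixed point

Answer: cycle 2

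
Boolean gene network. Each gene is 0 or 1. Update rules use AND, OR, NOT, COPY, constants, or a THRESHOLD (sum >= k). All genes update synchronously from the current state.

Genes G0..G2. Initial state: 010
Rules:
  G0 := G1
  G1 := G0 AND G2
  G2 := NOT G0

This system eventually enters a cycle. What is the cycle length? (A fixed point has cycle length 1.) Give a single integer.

Step 0: 010
Step 1: G0=G1=1 G1=G0&G2=0&0=0 G2=NOT G0=NOT 0=1 -> 101
Step 2: G0=G1=0 G1=G0&G2=1&1=1 G2=NOT G0=NOT 1=0 -> 010
State from step 2 equals state from step 0 -> cycle length 2

Answer: 2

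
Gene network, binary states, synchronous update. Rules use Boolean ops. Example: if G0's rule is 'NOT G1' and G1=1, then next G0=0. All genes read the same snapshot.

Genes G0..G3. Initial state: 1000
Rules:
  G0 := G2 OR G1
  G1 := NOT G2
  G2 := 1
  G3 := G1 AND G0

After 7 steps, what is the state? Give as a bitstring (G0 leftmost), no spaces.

Step 1: G0=G2|G1=0|0=0 G1=NOT G2=NOT 0=1 G2=1(const) G3=G1&G0=0&1=0 -> 0110
Step 2: G0=G2|G1=1|1=1 G1=NOT G2=NOT 1=0 G2=1(const) G3=G1&G0=1&0=0 -> 1010
Step 3: G0=G2|G1=1|0=1 G1=NOT G2=NOT 1=0 G2=1(const) G3=G1&G0=0&1=0 -> 1010
Step 4: G0=G2|G1=1|0=1 G1=NOT G2=NOT 1=0 G2=1(const) G3=G1&G0=0&1=0 -> 1010
Step 5: G0=G2|G1=1|0=1 G1=NOT G2=NOT 1=0 G2=1(const) G3=G1&G0=0&1=0 -> 1010
Step 6: G0=G2|G1=1|0=1 G1=NOT G2=NOT 1=0 G2=1(const) G3=G1&G0=0&1=0 -> 1010
Step 7: G0=G2|G1=1|0=1 G1=NOT G2=NOT 1=0 G2=1(const) G3=G1&G0=0&1=0 -> 1010

1010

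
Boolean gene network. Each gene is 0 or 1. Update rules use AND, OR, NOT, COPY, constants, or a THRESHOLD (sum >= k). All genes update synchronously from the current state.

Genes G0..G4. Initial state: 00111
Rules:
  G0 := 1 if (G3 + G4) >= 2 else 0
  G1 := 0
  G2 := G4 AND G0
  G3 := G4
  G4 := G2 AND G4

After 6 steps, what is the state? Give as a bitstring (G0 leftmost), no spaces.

Step 1: G0=(1+1>=2)=1 G1=0(const) G2=G4&G0=1&0=0 G3=G4=1 G4=G2&G4=1&1=1 -> 10011
Step 2: G0=(1+1>=2)=1 G1=0(const) G2=G4&G0=1&1=1 G3=G4=1 G4=G2&G4=0&1=0 -> 10110
Step 3: G0=(1+0>=2)=0 G1=0(const) G2=G4&G0=0&1=0 G3=G4=0 G4=G2&G4=1&0=0 -> 00000
Step 4: G0=(0+0>=2)=0 G1=0(const) G2=G4&G0=0&0=0 G3=G4=0 G4=G2&G4=0&0=0 -> 00000
Step 5: G0=(0+0>=2)=0 G1=0(const) G2=G4&G0=0&0=0 G3=G4=0 G4=G2&G4=0&0=0 -> 00000
Step 6: G0=(0+0>=2)=0 G1=0(const) G2=G4&G0=0&0=0 G3=G4=0 G4=G2&G4=0&0=0 -> 00000

00000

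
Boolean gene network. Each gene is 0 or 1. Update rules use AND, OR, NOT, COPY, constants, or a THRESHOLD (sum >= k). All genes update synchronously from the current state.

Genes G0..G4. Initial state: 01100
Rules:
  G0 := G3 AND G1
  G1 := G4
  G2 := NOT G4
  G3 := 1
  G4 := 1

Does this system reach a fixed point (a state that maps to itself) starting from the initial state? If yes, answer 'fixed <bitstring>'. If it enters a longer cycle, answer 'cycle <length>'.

Step 0: 01100
Step 1: G0=G3&G1=0&1=0 G1=G4=0 G2=NOT G4=NOT 0=1 G3=1(const) G4=1(const) -> 00111
Step 2: G0=G3&G1=1&0=0 G1=G4=1 G2=NOT G4=NOT 1=0 G3=1(const) G4=1(const) -> 01011
Step 3: G0=G3&G1=1&1=1 G1=G4=1 G2=NOT G4=NOT 1=0 G3=1(const) G4=1(const) -> 11011
Step 4: G0=G3&G1=1&1=1 G1=G4=1 G2=NOT G4=NOT 1=0 G3=1(const) G4=1(const) -> 11011
Fixed point reached at step 3: 11011

Answer: fixed 11011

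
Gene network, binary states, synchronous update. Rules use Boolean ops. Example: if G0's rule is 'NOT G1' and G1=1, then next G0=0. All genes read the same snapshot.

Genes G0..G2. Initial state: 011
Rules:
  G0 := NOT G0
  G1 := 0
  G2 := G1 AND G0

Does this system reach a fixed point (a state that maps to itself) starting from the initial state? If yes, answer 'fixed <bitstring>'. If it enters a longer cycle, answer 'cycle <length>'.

Answer: cycle 2

Derivation:
Step 0: 011
Step 1: G0=NOT G0=NOT 0=1 G1=0(const) G2=G1&G0=1&0=0 -> 100
Step 2: G0=NOT G0=NOT 1=0 G1=0(const) G2=G1&G0=0&1=0 -> 000
Step 3: G0=NOT G0=NOT 0=1 G1=0(const) G2=G1&G0=0&0=0 -> 100
Cycle of length 2 starting at step 1 -> no fixed point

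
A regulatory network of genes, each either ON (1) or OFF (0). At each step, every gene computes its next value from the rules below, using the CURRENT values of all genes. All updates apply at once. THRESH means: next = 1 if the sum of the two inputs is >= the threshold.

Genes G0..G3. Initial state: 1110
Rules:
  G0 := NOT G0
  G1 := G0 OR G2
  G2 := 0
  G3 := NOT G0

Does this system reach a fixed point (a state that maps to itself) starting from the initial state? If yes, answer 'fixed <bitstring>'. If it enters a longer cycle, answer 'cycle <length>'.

Answer: cycle 2

Derivation:
Step 0: 1110
Step 1: G0=NOT G0=NOT 1=0 G1=G0|G2=1|1=1 G2=0(const) G3=NOT G0=NOT 1=0 -> 0100
Step 2: G0=NOT G0=NOT 0=1 G1=G0|G2=0|0=0 G2=0(const) G3=NOT G0=NOT 0=1 -> 1001
Step 3: G0=NOT G0=NOT 1=0 G1=G0|G2=1|0=1 G2=0(const) G3=NOT G0=NOT 1=0 -> 0100
Cycle of length 2 starting at step 1 -> no fixed point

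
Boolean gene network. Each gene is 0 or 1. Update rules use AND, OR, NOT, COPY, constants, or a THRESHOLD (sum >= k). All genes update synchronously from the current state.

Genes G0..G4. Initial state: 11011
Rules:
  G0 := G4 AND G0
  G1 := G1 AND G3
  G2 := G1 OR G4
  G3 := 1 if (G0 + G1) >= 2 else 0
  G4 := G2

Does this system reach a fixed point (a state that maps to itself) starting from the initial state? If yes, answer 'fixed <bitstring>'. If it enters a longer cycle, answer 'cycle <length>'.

Step 0: 11011
Step 1: G0=G4&G0=1&1=1 G1=G1&G3=1&1=1 G2=G1|G4=1|1=1 G3=(1+1>=2)=1 G4=G2=0 -> 11110
Step 2: G0=G4&G0=0&1=0 G1=G1&G3=1&1=1 G2=G1|G4=1|0=1 G3=(1+1>=2)=1 G4=G2=1 -> 01111
Step 3: G0=G4&G0=1&0=0 G1=G1&G3=1&1=1 G2=G1|G4=1|1=1 G3=(0+1>=2)=0 G4=G2=1 -> 01101
Step 4: G0=G4&G0=1&0=0 G1=G1&G3=1&0=0 G2=G1|G4=1|1=1 G3=(0+1>=2)=0 G4=G2=1 -> 00101
Step 5: G0=G4&G0=1&0=0 G1=G1&G3=0&0=0 G2=G1|G4=0|1=1 G3=(0+0>=2)=0 G4=G2=1 -> 00101
Fixed point reached at step 4: 00101

Answer: fixed 00101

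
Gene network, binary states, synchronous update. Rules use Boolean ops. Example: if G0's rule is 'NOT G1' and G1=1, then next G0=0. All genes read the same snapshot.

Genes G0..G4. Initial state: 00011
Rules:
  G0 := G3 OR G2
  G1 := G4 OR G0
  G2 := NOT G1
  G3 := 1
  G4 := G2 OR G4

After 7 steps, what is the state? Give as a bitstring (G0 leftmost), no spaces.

Step 1: G0=G3|G2=1|0=1 G1=G4|G0=1|0=1 G2=NOT G1=NOT 0=1 G3=1(const) G4=G2|G4=0|1=1 -> 11111
Step 2: G0=G3|G2=1|1=1 G1=G4|G0=1|1=1 G2=NOT G1=NOT 1=0 G3=1(const) G4=G2|G4=1|1=1 -> 11011
Step 3: G0=G3|G2=1|0=1 G1=G4|G0=1|1=1 G2=NOT G1=NOT 1=0 G3=1(const) G4=G2|G4=0|1=1 -> 11011
Step 4: G0=G3|G2=1|0=1 G1=G4|G0=1|1=1 G2=NOT G1=NOT 1=0 G3=1(const) G4=G2|G4=0|1=1 -> 11011
Step 5: G0=G3|G2=1|0=1 G1=G4|G0=1|1=1 G2=NOT G1=NOT 1=0 G3=1(const) G4=G2|G4=0|1=1 -> 11011
Step 6: G0=G3|G2=1|0=1 G1=G4|G0=1|1=1 G2=NOT G1=NOT 1=0 G3=1(const) G4=G2|G4=0|1=1 -> 11011
Step 7: G0=G3|G2=1|0=1 G1=G4|G0=1|1=1 G2=NOT G1=NOT 1=0 G3=1(const) G4=G2|G4=0|1=1 -> 11011

11011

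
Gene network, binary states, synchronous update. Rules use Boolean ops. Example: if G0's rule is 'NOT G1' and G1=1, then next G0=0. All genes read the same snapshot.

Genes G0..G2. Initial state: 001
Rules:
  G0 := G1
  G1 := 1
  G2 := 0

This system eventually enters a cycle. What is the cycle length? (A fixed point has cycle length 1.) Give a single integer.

Answer: 1

Derivation:
Step 0: 001
Step 1: G0=G1=0 G1=1(const) G2=0(const) -> 010
Step 2: G0=G1=1 G1=1(const) G2=0(const) -> 110
Step 3: G0=G1=1 G1=1(const) G2=0(const) -> 110
State from step 3 equals state from step 2 -> cycle length 1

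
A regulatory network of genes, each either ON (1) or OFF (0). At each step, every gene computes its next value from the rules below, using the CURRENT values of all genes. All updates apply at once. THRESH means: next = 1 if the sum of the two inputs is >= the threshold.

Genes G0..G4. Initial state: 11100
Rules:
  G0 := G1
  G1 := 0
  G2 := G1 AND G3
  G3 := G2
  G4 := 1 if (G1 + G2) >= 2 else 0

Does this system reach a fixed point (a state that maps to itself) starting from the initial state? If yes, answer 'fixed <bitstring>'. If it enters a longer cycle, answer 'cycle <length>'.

Answer: fixed 00000

Derivation:
Step 0: 11100
Step 1: G0=G1=1 G1=0(const) G2=G1&G3=1&0=0 G3=G2=1 G4=(1+1>=2)=1 -> 10011
Step 2: G0=G1=0 G1=0(const) G2=G1&G3=0&1=0 G3=G2=0 G4=(0+0>=2)=0 -> 00000
Step 3: G0=G1=0 G1=0(const) G2=G1&G3=0&0=0 G3=G2=0 G4=(0+0>=2)=0 -> 00000
Fixed point reached at step 2: 00000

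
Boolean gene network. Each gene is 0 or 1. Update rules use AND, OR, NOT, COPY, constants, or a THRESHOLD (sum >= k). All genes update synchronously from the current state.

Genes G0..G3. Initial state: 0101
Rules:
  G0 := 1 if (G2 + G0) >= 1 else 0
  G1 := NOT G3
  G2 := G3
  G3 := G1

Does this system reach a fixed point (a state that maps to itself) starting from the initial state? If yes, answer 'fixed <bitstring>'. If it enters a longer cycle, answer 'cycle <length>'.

Answer: cycle 4

Derivation:
Step 0: 0101
Step 1: G0=(0+0>=1)=0 G1=NOT G3=NOT 1=0 G2=G3=1 G3=G1=1 -> 0011
Step 2: G0=(1+0>=1)=1 G1=NOT G3=NOT 1=0 G2=G3=1 G3=G1=0 -> 1010
Step 3: G0=(1+1>=1)=1 G1=NOT G3=NOT 0=1 G2=G3=0 G3=G1=0 -> 1100
Step 4: G0=(0+1>=1)=1 G1=NOT G3=NOT 0=1 G2=G3=0 G3=G1=1 -> 1101
Step 5: G0=(0+1>=1)=1 G1=NOT G3=NOT 1=0 G2=G3=1 G3=G1=1 -> 1011
Step 6: G0=(1+1>=1)=1 G1=NOT G3=NOT 1=0 G2=G3=1 G3=G1=0 -> 1010
Cycle of length 4 starting at step 2 -> no fixed point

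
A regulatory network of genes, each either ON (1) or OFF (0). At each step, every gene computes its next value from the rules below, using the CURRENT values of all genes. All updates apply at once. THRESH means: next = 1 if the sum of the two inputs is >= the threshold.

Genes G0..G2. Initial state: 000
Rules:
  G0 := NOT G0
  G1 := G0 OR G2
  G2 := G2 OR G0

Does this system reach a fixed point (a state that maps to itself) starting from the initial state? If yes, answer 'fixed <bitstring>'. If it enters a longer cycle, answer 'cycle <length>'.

Step 0: 000
Step 1: G0=NOT G0=NOT 0=1 G1=G0|G2=0|0=0 G2=G2|G0=0|0=0 -> 100
Step 2: G0=NOT G0=NOT 1=0 G1=G0|G2=1|0=1 G2=G2|G0=0|1=1 -> 011
Step 3: G0=NOT G0=NOT 0=1 G1=G0|G2=0|1=1 G2=G2|G0=1|0=1 -> 111
Step 4: G0=NOT G0=NOT 1=0 G1=G0|G2=1|1=1 G2=G2|G0=1|1=1 -> 011
Cycle of length 2 starting at step 2 -> no fixed point

Answer: cycle 2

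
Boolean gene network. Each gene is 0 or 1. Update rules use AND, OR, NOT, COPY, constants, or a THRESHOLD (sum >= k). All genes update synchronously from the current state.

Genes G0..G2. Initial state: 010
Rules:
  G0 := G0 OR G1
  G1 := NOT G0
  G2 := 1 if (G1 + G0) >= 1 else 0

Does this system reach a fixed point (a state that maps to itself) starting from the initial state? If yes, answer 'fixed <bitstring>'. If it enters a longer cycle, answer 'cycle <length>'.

Step 0: 010
Step 1: G0=G0|G1=0|1=1 G1=NOT G0=NOT 0=1 G2=(1+0>=1)=1 -> 111
Step 2: G0=G0|G1=1|1=1 G1=NOT G0=NOT 1=0 G2=(1+1>=1)=1 -> 101
Step 3: G0=G0|G1=1|0=1 G1=NOT G0=NOT 1=0 G2=(0+1>=1)=1 -> 101
Fixed point reached at step 2: 101

Answer: fixed 101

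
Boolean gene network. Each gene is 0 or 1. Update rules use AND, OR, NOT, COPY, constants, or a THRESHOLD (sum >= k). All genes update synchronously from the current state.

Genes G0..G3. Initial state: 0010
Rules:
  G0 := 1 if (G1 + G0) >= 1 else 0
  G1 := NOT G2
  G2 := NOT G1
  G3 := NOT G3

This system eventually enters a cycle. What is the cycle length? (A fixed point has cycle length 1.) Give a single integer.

Answer: 2

Derivation:
Step 0: 0010
Step 1: G0=(0+0>=1)=0 G1=NOT G2=NOT 1=0 G2=NOT G1=NOT 0=1 G3=NOT G3=NOT 0=1 -> 0011
Step 2: G0=(0+0>=1)=0 G1=NOT G2=NOT 1=0 G2=NOT G1=NOT 0=1 G3=NOT G3=NOT 1=0 -> 0010
State from step 2 equals state from step 0 -> cycle length 2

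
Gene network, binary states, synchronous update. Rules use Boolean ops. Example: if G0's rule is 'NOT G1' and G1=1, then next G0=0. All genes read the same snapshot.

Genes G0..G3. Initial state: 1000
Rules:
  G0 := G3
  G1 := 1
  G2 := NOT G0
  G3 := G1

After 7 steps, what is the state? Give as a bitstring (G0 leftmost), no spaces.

Step 1: G0=G3=0 G1=1(const) G2=NOT G0=NOT 1=0 G3=G1=0 -> 0100
Step 2: G0=G3=0 G1=1(const) G2=NOT G0=NOT 0=1 G3=G1=1 -> 0111
Step 3: G0=G3=1 G1=1(const) G2=NOT G0=NOT 0=1 G3=G1=1 -> 1111
Step 4: G0=G3=1 G1=1(const) G2=NOT G0=NOT 1=0 G3=G1=1 -> 1101
Step 5: G0=G3=1 G1=1(const) G2=NOT G0=NOT 1=0 G3=G1=1 -> 1101
Step 6: G0=G3=1 G1=1(const) G2=NOT G0=NOT 1=0 G3=G1=1 -> 1101
Step 7: G0=G3=1 G1=1(const) G2=NOT G0=NOT 1=0 G3=G1=1 -> 1101

1101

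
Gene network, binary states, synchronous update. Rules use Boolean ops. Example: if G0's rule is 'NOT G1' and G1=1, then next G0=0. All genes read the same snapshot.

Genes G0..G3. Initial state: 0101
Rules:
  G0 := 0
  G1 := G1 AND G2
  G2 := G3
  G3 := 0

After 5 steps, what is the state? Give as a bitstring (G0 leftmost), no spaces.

Step 1: G0=0(const) G1=G1&G2=1&0=0 G2=G3=1 G3=0(const) -> 0010
Step 2: G0=0(const) G1=G1&G2=0&1=0 G2=G3=0 G3=0(const) -> 0000
Step 3: G0=0(const) G1=G1&G2=0&0=0 G2=G3=0 G3=0(const) -> 0000
Step 4: G0=0(const) G1=G1&G2=0&0=0 G2=G3=0 G3=0(const) -> 0000
Step 5: G0=0(const) G1=G1&G2=0&0=0 G2=G3=0 G3=0(const) -> 0000

0000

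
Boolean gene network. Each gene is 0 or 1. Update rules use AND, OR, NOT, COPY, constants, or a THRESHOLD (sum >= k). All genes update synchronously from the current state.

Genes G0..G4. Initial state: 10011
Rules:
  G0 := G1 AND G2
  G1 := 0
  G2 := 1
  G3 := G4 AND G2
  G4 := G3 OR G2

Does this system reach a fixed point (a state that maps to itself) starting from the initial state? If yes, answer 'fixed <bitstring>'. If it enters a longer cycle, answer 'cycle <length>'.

Step 0: 10011
Step 1: G0=G1&G2=0&0=0 G1=0(const) G2=1(const) G3=G4&G2=1&0=0 G4=G3|G2=1|0=1 -> 00101
Step 2: G0=G1&G2=0&1=0 G1=0(const) G2=1(const) G3=G4&G2=1&1=1 G4=G3|G2=0|1=1 -> 00111
Step 3: G0=G1&G2=0&1=0 G1=0(const) G2=1(const) G3=G4&G2=1&1=1 G4=G3|G2=1|1=1 -> 00111
Fixed point reached at step 2: 00111

Answer: fixed 00111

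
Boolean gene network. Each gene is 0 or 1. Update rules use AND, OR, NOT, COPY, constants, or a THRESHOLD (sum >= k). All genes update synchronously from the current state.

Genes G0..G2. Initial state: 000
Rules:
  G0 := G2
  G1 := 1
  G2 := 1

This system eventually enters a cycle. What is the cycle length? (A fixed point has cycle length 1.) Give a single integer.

Step 0: 000
Step 1: G0=G2=0 G1=1(const) G2=1(const) -> 011
Step 2: G0=G2=1 G1=1(const) G2=1(const) -> 111
Step 3: G0=G2=1 G1=1(const) G2=1(const) -> 111
State from step 3 equals state from step 2 -> cycle length 1

Answer: 1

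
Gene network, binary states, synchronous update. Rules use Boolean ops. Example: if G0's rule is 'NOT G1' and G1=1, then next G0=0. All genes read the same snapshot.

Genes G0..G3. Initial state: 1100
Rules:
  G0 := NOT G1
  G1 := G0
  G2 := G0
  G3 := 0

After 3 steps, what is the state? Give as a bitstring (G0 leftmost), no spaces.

Step 1: G0=NOT G1=NOT 1=0 G1=G0=1 G2=G0=1 G3=0(const) -> 0110
Step 2: G0=NOT G1=NOT 1=0 G1=G0=0 G2=G0=0 G3=0(const) -> 0000
Step 3: G0=NOT G1=NOT 0=1 G1=G0=0 G2=G0=0 G3=0(const) -> 1000

1000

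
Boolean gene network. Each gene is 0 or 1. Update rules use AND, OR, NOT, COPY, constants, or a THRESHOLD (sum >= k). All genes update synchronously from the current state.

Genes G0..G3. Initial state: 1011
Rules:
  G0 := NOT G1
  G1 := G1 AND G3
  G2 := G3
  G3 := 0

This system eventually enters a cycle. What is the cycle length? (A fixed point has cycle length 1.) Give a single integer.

Answer: 1

Derivation:
Step 0: 1011
Step 1: G0=NOT G1=NOT 0=1 G1=G1&G3=0&1=0 G2=G3=1 G3=0(const) -> 1010
Step 2: G0=NOT G1=NOT 0=1 G1=G1&G3=0&0=0 G2=G3=0 G3=0(const) -> 1000
Step 3: G0=NOT G1=NOT 0=1 G1=G1&G3=0&0=0 G2=G3=0 G3=0(const) -> 1000
State from step 3 equals state from step 2 -> cycle length 1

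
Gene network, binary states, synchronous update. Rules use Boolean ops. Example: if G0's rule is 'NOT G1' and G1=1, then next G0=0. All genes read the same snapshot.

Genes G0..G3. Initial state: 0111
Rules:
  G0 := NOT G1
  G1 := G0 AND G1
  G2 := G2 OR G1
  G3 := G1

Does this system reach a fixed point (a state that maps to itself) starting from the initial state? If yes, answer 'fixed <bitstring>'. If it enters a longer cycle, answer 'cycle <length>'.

Answer: fixed 1010

Derivation:
Step 0: 0111
Step 1: G0=NOT G1=NOT 1=0 G1=G0&G1=0&1=0 G2=G2|G1=1|1=1 G3=G1=1 -> 0011
Step 2: G0=NOT G1=NOT 0=1 G1=G0&G1=0&0=0 G2=G2|G1=1|0=1 G3=G1=0 -> 1010
Step 3: G0=NOT G1=NOT 0=1 G1=G0&G1=1&0=0 G2=G2|G1=1|0=1 G3=G1=0 -> 1010
Fixed point reached at step 2: 1010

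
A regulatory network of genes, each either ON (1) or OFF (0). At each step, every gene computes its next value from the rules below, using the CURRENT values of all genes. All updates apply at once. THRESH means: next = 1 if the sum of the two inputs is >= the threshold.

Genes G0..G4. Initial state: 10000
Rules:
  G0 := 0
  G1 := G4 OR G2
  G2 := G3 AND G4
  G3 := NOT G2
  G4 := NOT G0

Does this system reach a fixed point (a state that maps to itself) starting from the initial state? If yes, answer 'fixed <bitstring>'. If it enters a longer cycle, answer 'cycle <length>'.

Step 0: 10000
Step 1: G0=0(const) G1=G4|G2=0|0=0 G2=G3&G4=0&0=0 G3=NOT G2=NOT 0=1 G4=NOT G0=NOT 1=0 -> 00010
Step 2: G0=0(const) G1=G4|G2=0|0=0 G2=G3&G4=1&0=0 G3=NOT G2=NOT 0=1 G4=NOT G0=NOT 0=1 -> 00011
Step 3: G0=0(const) G1=G4|G2=1|0=1 G2=G3&G4=1&1=1 G3=NOT G2=NOT 0=1 G4=NOT G0=NOT 0=1 -> 01111
Step 4: G0=0(const) G1=G4|G2=1|1=1 G2=G3&G4=1&1=1 G3=NOT G2=NOT 1=0 G4=NOT G0=NOT 0=1 -> 01101
Step 5: G0=0(const) G1=G4|G2=1|1=1 G2=G3&G4=0&1=0 G3=NOT G2=NOT 1=0 G4=NOT G0=NOT 0=1 -> 01001
Step 6: G0=0(const) G1=G4|G2=1|0=1 G2=G3&G4=0&1=0 G3=NOT G2=NOT 0=1 G4=NOT G0=NOT 0=1 -> 01011
Step 7: G0=0(const) G1=G4|G2=1|0=1 G2=G3&G4=1&1=1 G3=NOT G2=NOT 0=1 G4=NOT G0=NOT 0=1 -> 01111
Cycle of length 4 starting at step 3 -> no fixed point

Answer: cycle 4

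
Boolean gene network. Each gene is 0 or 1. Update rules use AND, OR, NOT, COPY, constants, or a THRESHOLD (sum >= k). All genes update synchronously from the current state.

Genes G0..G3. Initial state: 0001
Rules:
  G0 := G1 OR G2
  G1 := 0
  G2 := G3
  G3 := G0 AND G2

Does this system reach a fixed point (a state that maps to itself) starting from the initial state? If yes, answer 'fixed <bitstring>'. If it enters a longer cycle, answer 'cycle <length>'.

Step 0: 0001
Step 1: G0=G1|G2=0|0=0 G1=0(const) G2=G3=1 G3=G0&G2=0&0=0 -> 0010
Step 2: G0=G1|G2=0|1=1 G1=0(const) G2=G3=0 G3=G0&G2=0&1=0 -> 1000
Step 3: G0=G1|G2=0|0=0 G1=0(const) G2=G3=0 G3=G0&G2=1&0=0 -> 0000
Step 4: G0=G1|G2=0|0=0 G1=0(const) G2=G3=0 G3=G0&G2=0&0=0 -> 0000
Fixed point reached at step 3: 0000

Answer: fixed 0000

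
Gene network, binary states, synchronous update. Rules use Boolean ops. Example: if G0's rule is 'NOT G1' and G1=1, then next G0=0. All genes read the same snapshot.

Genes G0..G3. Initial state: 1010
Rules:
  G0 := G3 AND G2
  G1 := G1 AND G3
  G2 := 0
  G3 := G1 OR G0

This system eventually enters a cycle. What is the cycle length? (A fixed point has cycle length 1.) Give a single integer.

Step 0: 1010
Step 1: G0=G3&G2=0&1=0 G1=G1&G3=0&0=0 G2=0(const) G3=G1|G0=0|1=1 -> 0001
Step 2: G0=G3&G2=1&0=0 G1=G1&G3=0&1=0 G2=0(const) G3=G1|G0=0|0=0 -> 0000
Step 3: G0=G3&G2=0&0=0 G1=G1&G3=0&0=0 G2=0(const) G3=G1|G0=0|0=0 -> 0000
State from step 3 equals state from step 2 -> cycle length 1

Answer: 1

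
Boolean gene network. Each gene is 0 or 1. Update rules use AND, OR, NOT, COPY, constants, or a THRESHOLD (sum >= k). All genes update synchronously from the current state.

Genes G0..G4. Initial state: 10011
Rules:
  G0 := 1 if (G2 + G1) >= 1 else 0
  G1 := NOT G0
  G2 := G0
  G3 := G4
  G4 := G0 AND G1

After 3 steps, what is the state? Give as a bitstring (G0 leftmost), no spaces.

Step 1: G0=(0+0>=1)=0 G1=NOT G0=NOT 1=0 G2=G0=1 G3=G4=1 G4=G0&G1=1&0=0 -> 00110
Step 2: G0=(1+0>=1)=1 G1=NOT G0=NOT 0=1 G2=G0=0 G3=G4=0 G4=G0&G1=0&0=0 -> 11000
Step 3: G0=(0+1>=1)=1 G1=NOT G0=NOT 1=0 G2=G0=1 G3=G4=0 G4=G0&G1=1&1=1 -> 10101

10101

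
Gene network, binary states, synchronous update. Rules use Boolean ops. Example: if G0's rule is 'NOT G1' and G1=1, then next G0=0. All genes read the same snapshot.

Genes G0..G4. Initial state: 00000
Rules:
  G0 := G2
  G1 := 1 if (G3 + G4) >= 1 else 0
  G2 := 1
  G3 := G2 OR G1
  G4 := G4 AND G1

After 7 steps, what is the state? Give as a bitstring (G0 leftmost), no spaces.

Step 1: G0=G2=0 G1=(0+0>=1)=0 G2=1(const) G3=G2|G1=0|0=0 G4=G4&G1=0&0=0 -> 00100
Step 2: G0=G2=1 G1=(0+0>=1)=0 G2=1(const) G3=G2|G1=1|0=1 G4=G4&G1=0&0=0 -> 10110
Step 3: G0=G2=1 G1=(1+0>=1)=1 G2=1(const) G3=G2|G1=1|0=1 G4=G4&G1=0&0=0 -> 11110
Step 4: G0=G2=1 G1=(1+0>=1)=1 G2=1(const) G3=G2|G1=1|1=1 G4=G4&G1=0&1=0 -> 11110
Step 5: G0=G2=1 G1=(1+0>=1)=1 G2=1(const) G3=G2|G1=1|1=1 G4=G4&G1=0&1=0 -> 11110
Step 6: G0=G2=1 G1=(1+0>=1)=1 G2=1(const) G3=G2|G1=1|1=1 G4=G4&G1=0&1=0 -> 11110
Step 7: G0=G2=1 G1=(1+0>=1)=1 G2=1(const) G3=G2|G1=1|1=1 G4=G4&G1=0&1=0 -> 11110

11110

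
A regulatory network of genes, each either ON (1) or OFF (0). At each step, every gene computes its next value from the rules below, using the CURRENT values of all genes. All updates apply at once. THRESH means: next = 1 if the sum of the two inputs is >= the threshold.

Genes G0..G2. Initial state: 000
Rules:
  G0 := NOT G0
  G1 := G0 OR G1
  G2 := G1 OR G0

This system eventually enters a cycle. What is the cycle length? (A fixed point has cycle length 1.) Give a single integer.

Step 0: 000
Step 1: G0=NOT G0=NOT 0=1 G1=G0|G1=0|0=0 G2=G1|G0=0|0=0 -> 100
Step 2: G0=NOT G0=NOT 1=0 G1=G0|G1=1|0=1 G2=G1|G0=0|1=1 -> 011
Step 3: G0=NOT G0=NOT 0=1 G1=G0|G1=0|1=1 G2=G1|G0=1|0=1 -> 111
Step 4: G0=NOT G0=NOT 1=0 G1=G0|G1=1|1=1 G2=G1|G0=1|1=1 -> 011
State from step 4 equals state from step 2 -> cycle length 2

Answer: 2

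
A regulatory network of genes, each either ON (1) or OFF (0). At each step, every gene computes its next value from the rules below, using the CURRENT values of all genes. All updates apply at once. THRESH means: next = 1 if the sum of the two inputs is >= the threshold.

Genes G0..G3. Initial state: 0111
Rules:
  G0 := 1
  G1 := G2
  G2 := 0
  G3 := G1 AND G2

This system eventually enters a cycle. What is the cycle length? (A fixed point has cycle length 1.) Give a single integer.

Step 0: 0111
Step 1: G0=1(const) G1=G2=1 G2=0(const) G3=G1&G2=1&1=1 -> 1101
Step 2: G0=1(const) G1=G2=0 G2=0(const) G3=G1&G2=1&0=0 -> 1000
Step 3: G0=1(const) G1=G2=0 G2=0(const) G3=G1&G2=0&0=0 -> 1000
State from step 3 equals state from step 2 -> cycle length 1

Answer: 1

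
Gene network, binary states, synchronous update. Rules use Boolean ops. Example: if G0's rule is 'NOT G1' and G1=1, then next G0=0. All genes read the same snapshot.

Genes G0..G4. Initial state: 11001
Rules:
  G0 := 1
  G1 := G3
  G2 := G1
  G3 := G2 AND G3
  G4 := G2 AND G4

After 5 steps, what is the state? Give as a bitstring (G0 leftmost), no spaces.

Step 1: G0=1(const) G1=G3=0 G2=G1=1 G3=G2&G3=0&0=0 G4=G2&G4=0&1=0 -> 10100
Step 2: G0=1(const) G1=G3=0 G2=G1=0 G3=G2&G3=1&0=0 G4=G2&G4=1&0=0 -> 10000
Step 3: G0=1(const) G1=G3=0 G2=G1=0 G3=G2&G3=0&0=0 G4=G2&G4=0&0=0 -> 10000
Step 4: G0=1(const) G1=G3=0 G2=G1=0 G3=G2&G3=0&0=0 G4=G2&G4=0&0=0 -> 10000
Step 5: G0=1(const) G1=G3=0 G2=G1=0 G3=G2&G3=0&0=0 G4=G2&G4=0&0=0 -> 10000

10000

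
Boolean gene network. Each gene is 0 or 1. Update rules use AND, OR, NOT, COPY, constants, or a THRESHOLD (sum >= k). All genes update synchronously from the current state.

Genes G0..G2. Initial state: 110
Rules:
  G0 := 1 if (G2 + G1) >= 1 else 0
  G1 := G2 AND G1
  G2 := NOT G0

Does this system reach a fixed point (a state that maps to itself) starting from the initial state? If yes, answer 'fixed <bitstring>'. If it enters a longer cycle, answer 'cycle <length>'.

Answer: cycle 4

Derivation:
Step 0: 110
Step 1: G0=(0+1>=1)=1 G1=G2&G1=0&1=0 G2=NOT G0=NOT 1=0 -> 100
Step 2: G0=(0+0>=1)=0 G1=G2&G1=0&0=0 G2=NOT G0=NOT 1=0 -> 000
Step 3: G0=(0+0>=1)=0 G1=G2&G1=0&0=0 G2=NOT G0=NOT 0=1 -> 001
Step 4: G0=(1+0>=1)=1 G1=G2&G1=1&0=0 G2=NOT G0=NOT 0=1 -> 101
Step 5: G0=(1+0>=1)=1 G1=G2&G1=1&0=0 G2=NOT G0=NOT 1=0 -> 100
Cycle of length 4 starting at step 1 -> no fixed point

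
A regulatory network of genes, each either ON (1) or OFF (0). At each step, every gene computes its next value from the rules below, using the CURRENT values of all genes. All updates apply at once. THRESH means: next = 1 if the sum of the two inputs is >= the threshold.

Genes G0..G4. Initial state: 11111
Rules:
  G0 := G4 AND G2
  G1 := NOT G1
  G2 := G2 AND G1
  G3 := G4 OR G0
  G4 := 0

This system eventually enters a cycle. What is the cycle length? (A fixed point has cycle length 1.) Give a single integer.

Step 0: 11111
Step 1: G0=G4&G2=1&1=1 G1=NOT G1=NOT 1=0 G2=G2&G1=1&1=1 G3=G4|G0=1|1=1 G4=0(const) -> 10110
Step 2: G0=G4&G2=0&1=0 G1=NOT G1=NOT 0=1 G2=G2&G1=1&0=0 G3=G4|G0=0|1=1 G4=0(const) -> 01010
Step 3: G0=G4&G2=0&0=0 G1=NOT G1=NOT 1=0 G2=G2&G1=0&1=0 G3=G4|G0=0|0=0 G4=0(const) -> 00000
Step 4: G0=G4&G2=0&0=0 G1=NOT G1=NOT 0=1 G2=G2&G1=0&0=0 G3=G4|G0=0|0=0 G4=0(const) -> 01000
Step 5: G0=G4&G2=0&0=0 G1=NOT G1=NOT 1=0 G2=G2&G1=0&1=0 G3=G4|G0=0|0=0 G4=0(const) -> 00000
State from step 5 equals state from step 3 -> cycle length 2

Answer: 2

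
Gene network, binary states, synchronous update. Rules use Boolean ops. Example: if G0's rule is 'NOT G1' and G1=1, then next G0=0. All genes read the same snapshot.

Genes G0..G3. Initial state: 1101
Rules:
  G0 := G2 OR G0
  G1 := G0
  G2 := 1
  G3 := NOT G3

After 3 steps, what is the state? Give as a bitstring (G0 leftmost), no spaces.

Step 1: G0=G2|G0=0|1=1 G1=G0=1 G2=1(const) G3=NOT G3=NOT 1=0 -> 1110
Step 2: G0=G2|G0=1|1=1 G1=G0=1 G2=1(const) G3=NOT G3=NOT 0=1 -> 1111
Step 3: G0=G2|G0=1|1=1 G1=G0=1 G2=1(const) G3=NOT G3=NOT 1=0 -> 1110

1110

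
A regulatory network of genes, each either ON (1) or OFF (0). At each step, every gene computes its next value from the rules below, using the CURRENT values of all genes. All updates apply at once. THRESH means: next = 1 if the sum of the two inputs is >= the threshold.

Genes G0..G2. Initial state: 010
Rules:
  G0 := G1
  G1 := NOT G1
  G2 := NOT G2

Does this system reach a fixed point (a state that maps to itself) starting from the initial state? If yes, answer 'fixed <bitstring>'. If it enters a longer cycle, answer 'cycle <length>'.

Answer: cycle 2

Derivation:
Step 0: 010
Step 1: G0=G1=1 G1=NOT G1=NOT 1=0 G2=NOT G2=NOT 0=1 -> 101
Step 2: G0=G1=0 G1=NOT G1=NOT 0=1 G2=NOT G2=NOT 1=0 -> 010
Cycle of length 2 starting at step 0 -> no fixed point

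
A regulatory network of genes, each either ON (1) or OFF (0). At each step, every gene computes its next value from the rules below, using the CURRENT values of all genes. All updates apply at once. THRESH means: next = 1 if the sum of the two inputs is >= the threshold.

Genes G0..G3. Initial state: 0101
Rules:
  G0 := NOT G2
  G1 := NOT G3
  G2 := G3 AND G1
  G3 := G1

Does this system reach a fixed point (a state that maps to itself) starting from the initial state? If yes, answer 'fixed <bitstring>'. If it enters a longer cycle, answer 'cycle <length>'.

Step 0: 0101
Step 1: G0=NOT G2=NOT 0=1 G1=NOT G3=NOT 1=0 G2=G3&G1=1&1=1 G3=G1=1 -> 1011
Step 2: G0=NOT G2=NOT 1=0 G1=NOT G3=NOT 1=0 G2=G3&G1=1&0=0 G3=G1=0 -> 0000
Step 3: G0=NOT G2=NOT 0=1 G1=NOT G3=NOT 0=1 G2=G3&G1=0&0=0 G3=G1=0 -> 1100
Step 4: G0=NOT G2=NOT 0=1 G1=NOT G3=NOT 0=1 G2=G3&G1=0&1=0 G3=G1=1 -> 1101
Step 5: G0=NOT G2=NOT 0=1 G1=NOT G3=NOT 1=0 G2=G3&G1=1&1=1 G3=G1=1 -> 1011
Cycle of length 4 starting at step 1 -> no fixed point

Answer: cycle 4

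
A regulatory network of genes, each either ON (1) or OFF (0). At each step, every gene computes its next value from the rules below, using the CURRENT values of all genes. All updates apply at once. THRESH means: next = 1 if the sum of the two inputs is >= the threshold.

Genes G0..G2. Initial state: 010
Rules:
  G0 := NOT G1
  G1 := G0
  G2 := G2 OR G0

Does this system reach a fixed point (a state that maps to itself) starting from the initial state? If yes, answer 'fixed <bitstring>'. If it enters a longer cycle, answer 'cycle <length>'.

Step 0: 010
Step 1: G0=NOT G1=NOT 1=0 G1=G0=0 G2=G2|G0=0|0=0 -> 000
Step 2: G0=NOT G1=NOT 0=1 G1=G0=0 G2=G2|G0=0|0=0 -> 100
Step 3: G0=NOT G1=NOT 0=1 G1=G0=1 G2=G2|G0=0|1=1 -> 111
Step 4: G0=NOT G1=NOT 1=0 G1=G0=1 G2=G2|G0=1|1=1 -> 011
Step 5: G0=NOT G1=NOT 1=0 G1=G0=0 G2=G2|G0=1|0=1 -> 001
Step 6: G0=NOT G1=NOT 0=1 G1=G0=0 G2=G2|G0=1|0=1 -> 101
Step 7: G0=NOT G1=NOT 0=1 G1=G0=1 G2=G2|G0=1|1=1 -> 111
Cycle of length 4 starting at step 3 -> no fixed point

Answer: cycle 4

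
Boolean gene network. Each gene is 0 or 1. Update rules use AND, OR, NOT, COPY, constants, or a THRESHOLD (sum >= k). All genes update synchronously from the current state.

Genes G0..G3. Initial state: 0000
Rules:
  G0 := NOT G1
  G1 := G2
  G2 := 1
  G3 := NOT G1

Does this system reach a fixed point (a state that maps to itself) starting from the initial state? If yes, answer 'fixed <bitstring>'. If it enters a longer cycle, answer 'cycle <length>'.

Step 0: 0000
Step 1: G0=NOT G1=NOT 0=1 G1=G2=0 G2=1(const) G3=NOT G1=NOT 0=1 -> 1011
Step 2: G0=NOT G1=NOT 0=1 G1=G2=1 G2=1(const) G3=NOT G1=NOT 0=1 -> 1111
Step 3: G0=NOT G1=NOT 1=0 G1=G2=1 G2=1(const) G3=NOT G1=NOT 1=0 -> 0110
Step 4: G0=NOT G1=NOT 1=0 G1=G2=1 G2=1(const) G3=NOT G1=NOT 1=0 -> 0110
Fixed point reached at step 3: 0110

Answer: fixed 0110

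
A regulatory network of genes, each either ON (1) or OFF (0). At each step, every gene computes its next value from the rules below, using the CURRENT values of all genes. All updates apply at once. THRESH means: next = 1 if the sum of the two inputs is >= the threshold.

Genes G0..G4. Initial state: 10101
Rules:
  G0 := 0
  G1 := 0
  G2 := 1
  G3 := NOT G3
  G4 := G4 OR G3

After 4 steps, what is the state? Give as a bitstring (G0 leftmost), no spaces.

Step 1: G0=0(const) G1=0(const) G2=1(const) G3=NOT G3=NOT 0=1 G4=G4|G3=1|0=1 -> 00111
Step 2: G0=0(const) G1=0(const) G2=1(const) G3=NOT G3=NOT 1=0 G4=G4|G3=1|1=1 -> 00101
Step 3: G0=0(const) G1=0(const) G2=1(const) G3=NOT G3=NOT 0=1 G4=G4|G3=1|0=1 -> 00111
Step 4: G0=0(const) G1=0(const) G2=1(const) G3=NOT G3=NOT 1=0 G4=G4|G3=1|1=1 -> 00101

00101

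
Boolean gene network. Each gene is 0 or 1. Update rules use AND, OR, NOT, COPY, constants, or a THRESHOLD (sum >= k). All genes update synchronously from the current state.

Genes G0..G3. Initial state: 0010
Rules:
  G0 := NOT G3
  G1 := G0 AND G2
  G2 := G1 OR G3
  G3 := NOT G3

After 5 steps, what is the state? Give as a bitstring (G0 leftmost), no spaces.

Step 1: G0=NOT G3=NOT 0=1 G1=G0&G2=0&1=0 G2=G1|G3=0|0=0 G3=NOT G3=NOT 0=1 -> 1001
Step 2: G0=NOT G3=NOT 1=0 G1=G0&G2=1&0=0 G2=G1|G3=0|1=1 G3=NOT G3=NOT 1=0 -> 0010
Step 3: G0=NOT G3=NOT 0=1 G1=G0&G2=0&1=0 G2=G1|G3=0|0=0 G3=NOT G3=NOT 0=1 -> 1001
Step 4: G0=NOT G3=NOT 1=0 G1=G0&G2=1&0=0 G2=G1|G3=0|1=1 G3=NOT G3=NOT 1=0 -> 0010
Step 5: G0=NOT G3=NOT 0=1 G1=G0&G2=0&1=0 G2=G1|G3=0|0=0 G3=NOT G3=NOT 0=1 -> 1001

1001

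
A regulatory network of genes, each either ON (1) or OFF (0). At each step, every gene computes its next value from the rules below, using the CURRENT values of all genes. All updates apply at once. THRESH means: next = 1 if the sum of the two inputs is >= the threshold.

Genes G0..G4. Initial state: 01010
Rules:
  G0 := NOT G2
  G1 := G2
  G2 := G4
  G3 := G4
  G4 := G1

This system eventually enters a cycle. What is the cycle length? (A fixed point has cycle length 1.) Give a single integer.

Answer: 3

Derivation:
Step 0: 01010
Step 1: G0=NOT G2=NOT 0=1 G1=G2=0 G2=G4=0 G3=G4=0 G4=G1=1 -> 10001
Step 2: G0=NOT G2=NOT 0=1 G1=G2=0 G2=G4=1 G3=G4=1 G4=G1=0 -> 10110
Step 3: G0=NOT G2=NOT 1=0 G1=G2=1 G2=G4=0 G3=G4=0 G4=G1=0 -> 01000
Step 4: G0=NOT G2=NOT 0=1 G1=G2=0 G2=G4=0 G3=G4=0 G4=G1=1 -> 10001
State from step 4 equals state from step 1 -> cycle length 3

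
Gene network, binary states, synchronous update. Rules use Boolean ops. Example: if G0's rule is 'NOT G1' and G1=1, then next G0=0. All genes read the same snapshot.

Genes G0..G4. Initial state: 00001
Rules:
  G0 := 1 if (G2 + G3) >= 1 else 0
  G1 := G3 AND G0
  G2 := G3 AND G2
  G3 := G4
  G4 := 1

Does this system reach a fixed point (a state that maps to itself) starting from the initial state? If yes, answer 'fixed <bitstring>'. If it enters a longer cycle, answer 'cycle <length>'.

Step 0: 00001
Step 1: G0=(0+0>=1)=0 G1=G3&G0=0&0=0 G2=G3&G2=0&0=0 G3=G4=1 G4=1(const) -> 00011
Step 2: G0=(0+1>=1)=1 G1=G3&G0=1&0=0 G2=G3&G2=1&0=0 G3=G4=1 G4=1(const) -> 10011
Step 3: G0=(0+1>=1)=1 G1=G3&G0=1&1=1 G2=G3&G2=1&0=0 G3=G4=1 G4=1(const) -> 11011
Step 4: G0=(0+1>=1)=1 G1=G3&G0=1&1=1 G2=G3&G2=1&0=0 G3=G4=1 G4=1(const) -> 11011
Fixed point reached at step 3: 11011

Answer: fixed 11011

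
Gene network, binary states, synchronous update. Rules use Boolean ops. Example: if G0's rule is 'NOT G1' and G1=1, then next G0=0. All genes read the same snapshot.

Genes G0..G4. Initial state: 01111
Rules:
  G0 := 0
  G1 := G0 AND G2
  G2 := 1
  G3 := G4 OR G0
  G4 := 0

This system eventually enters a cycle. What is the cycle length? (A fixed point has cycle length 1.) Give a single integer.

Step 0: 01111
Step 1: G0=0(const) G1=G0&G2=0&1=0 G2=1(const) G3=G4|G0=1|0=1 G4=0(const) -> 00110
Step 2: G0=0(const) G1=G0&G2=0&1=0 G2=1(const) G3=G4|G0=0|0=0 G4=0(const) -> 00100
Step 3: G0=0(const) G1=G0&G2=0&1=0 G2=1(const) G3=G4|G0=0|0=0 G4=0(const) -> 00100
State from step 3 equals state from step 2 -> cycle length 1

Answer: 1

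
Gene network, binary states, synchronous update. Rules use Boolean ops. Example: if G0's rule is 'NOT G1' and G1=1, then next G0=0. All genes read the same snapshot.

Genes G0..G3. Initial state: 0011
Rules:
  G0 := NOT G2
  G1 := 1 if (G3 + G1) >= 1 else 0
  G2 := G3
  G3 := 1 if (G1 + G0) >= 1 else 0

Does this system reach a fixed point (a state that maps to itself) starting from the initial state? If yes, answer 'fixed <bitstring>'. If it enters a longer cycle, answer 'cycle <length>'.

Step 0: 0011
Step 1: G0=NOT G2=NOT 1=0 G1=(1+0>=1)=1 G2=G3=1 G3=(0+0>=1)=0 -> 0110
Step 2: G0=NOT G2=NOT 1=0 G1=(0+1>=1)=1 G2=G3=0 G3=(1+0>=1)=1 -> 0101
Step 3: G0=NOT G2=NOT 0=1 G1=(1+1>=1)=1 G2=G3=1 G3=(1+0>=1)=1 -> 1111
Step 4: G0=NOT G2=NOT 1=0 G1=(1+1>=1)=1 G2=G3=1 G3=(1+1>=1)=1 -> 0111
Step 5: G0=NOT G2=NOT 1=0 G1=(1+1>=1)=1 G2=G3=1 G3=(1+0>=1)=1 -> 0111
Fixed point reached at step 4: 0111

Answer: fixed 0111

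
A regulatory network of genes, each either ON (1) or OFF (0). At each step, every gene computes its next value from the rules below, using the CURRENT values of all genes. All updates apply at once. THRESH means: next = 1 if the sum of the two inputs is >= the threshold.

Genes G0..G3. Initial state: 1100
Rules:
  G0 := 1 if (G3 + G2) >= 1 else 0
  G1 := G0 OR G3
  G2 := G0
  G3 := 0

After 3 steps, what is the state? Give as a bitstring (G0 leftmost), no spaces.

Step 1: G0=(0+0>=1)=0 G1=G0|G3=1|0=1 G2=G0=1 G3=0(const) -> 0110
Step 2: G0=(0+1>=1)=1 G1=G0|G3=0|0=0 G2=G0=0 G3=0(const) -> 1000
Step 3: G0=(0+0>=1)=0 G1=G0|G3=1|0=1 G2=G0=1 G3=0(const) -> 0110

0110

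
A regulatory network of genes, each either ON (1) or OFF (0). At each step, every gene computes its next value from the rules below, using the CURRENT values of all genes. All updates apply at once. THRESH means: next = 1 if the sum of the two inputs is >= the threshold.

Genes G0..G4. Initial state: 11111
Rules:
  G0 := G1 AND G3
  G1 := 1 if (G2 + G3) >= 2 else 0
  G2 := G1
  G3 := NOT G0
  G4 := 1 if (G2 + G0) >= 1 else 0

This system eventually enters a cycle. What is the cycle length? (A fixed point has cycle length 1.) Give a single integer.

Step 0: 11111
Step 1: G0=G1&G3=1&1=1 G1=(1+1>=2)=1 G2=G1=1 G3=NOT G0=NOT 1=0 G4=(1+1>=1)=1 -> 11101
Step 2: G0=G1&G3=1&0=0 G1=(1+0>=2)=0 G2=G1=1 G3=NOT G0=NOT 1=0 G4=(1+1>=1)=1 -> 00101
Step 3: G0=G1&G3=0&0=0 G1=(1+0>=2)=0 G2=G1=0 G3=NOT G0=NOT 0=1 G4=(1+0>=1)=1 -> 00011
Step 4: G0=G1&G3=0&1=0 G1=(0+1>=2)=0 G2=G1=0 G3=NOT G0=NOT 0=1 G4=(0+0>=1)=0 -> 00010
Step 5: G0=G1&G3=0&1=0 G1=(0+1>=2)=0 G2=G1=0 G3=NOT G0=NOT 0=1 G4=(0+0>=1)=0 -> 00010
State from step 5 equals state from step 4 -> cycle length 1

Answer: 1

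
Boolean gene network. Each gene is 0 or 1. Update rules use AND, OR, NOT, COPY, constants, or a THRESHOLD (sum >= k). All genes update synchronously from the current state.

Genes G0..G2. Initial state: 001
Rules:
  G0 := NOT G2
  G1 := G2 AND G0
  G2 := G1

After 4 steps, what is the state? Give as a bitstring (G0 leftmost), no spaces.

Step 1: G0=NOT G2=NOT 1=0 G1=G2&G0=1&0=0 G2=G1=0 -> 000
Step 2: G0=NOT G2=NOT 0=1 G1=G2&G0=0&0=0 G2=G1=0 -> 100
Step 3: G0=NOT G2=NOT 0=1 G1=G2&G0=0&1=0 G2=G1=0 -> 100
Step 4: G0=NOT G2=NOT 0=1 G1=G2&G0=0&1=0 G2=G1=0 -> 100

100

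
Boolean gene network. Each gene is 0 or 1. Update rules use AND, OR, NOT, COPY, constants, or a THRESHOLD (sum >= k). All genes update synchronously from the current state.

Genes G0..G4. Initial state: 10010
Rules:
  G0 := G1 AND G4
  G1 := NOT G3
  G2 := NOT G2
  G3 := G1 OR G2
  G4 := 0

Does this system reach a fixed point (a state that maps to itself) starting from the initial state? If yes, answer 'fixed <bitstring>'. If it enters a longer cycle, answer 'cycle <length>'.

Step 0: 10010
Step 1: G0=G1&G4=0&0=0 G1=NOT G3=NOT 1=0 G2=NOT G2=NOT 0=1 G3=G1|G2=0|0=0 G4=0(const) -> 00100
Step 2: G0=G1&G4=0&0=0 G1=NOT G3=NOT 0=1 G2=NOT G2=NOT 1=0 G3=G1|G2=0|1=1 G4=0(const) -> 01010
Step 3: G0=G1&G4=1&0=0 G1=NOT G3=NOT 1=0 G2=NOT G2=NOT 0=1 G3=G1|G2=1|0=1 G4=0(const) -> 00110
Step 4: G0=G1&G4=0&0=0 G1=NOT G3=NOT 1=0 G2=NOT G2=NOT 1=0 G3=G1|G2=0|1=1 G4=0(const) -> 00010
Step 5: G0=G1&G4=0&0=0 G1=NOT G3=NOT 1=0 G2=NOT G2=NOT 0=1 G3=G1|G2=0|0=0 G4=0(const) -> 00100
Cycle of length 4 starting at step 1 -> no fixed point

Answer: cycle 4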